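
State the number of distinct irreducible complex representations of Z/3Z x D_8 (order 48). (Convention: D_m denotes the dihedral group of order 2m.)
21

Justification: The number of irreducible complex representations of a finite group equals its number of conjugacy classes. For a direct product, #classes(G x H) = #classes(G) * #classes(H). Z/3Z has 3 classes (abelian), D_8 has 7 classes, so 3 * 7 = 21, so Z/3Z x D_8 (order 48) has exactly 21 irreducible complex representations.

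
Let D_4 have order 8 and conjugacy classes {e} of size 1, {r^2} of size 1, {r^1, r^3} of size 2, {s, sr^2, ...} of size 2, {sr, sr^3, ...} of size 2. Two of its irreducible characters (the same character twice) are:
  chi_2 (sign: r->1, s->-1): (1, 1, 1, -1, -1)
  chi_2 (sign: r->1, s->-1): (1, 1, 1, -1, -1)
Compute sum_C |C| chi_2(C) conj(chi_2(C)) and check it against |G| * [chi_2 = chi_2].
Sum = 8 = |G| = 8; so <chi_2, chi_2> = 1 (norm-1 confirms irreducibility).

Explanation: Compute term by term over conjugacy classes (|C| * chi_2(C) * conj(chi_2(C))):
  1*(1)*conj(1) + 1*(1)*conj(1) + 2*(1)*conj(1) + 2*(-1)*conj(-1) + 2*(-1)*conj(-1)
  = (1) + (1) + (2) + (2) + (2)
  = 8.
Dividing by |G| = 8 gives 8/8 = 1, matching the row-orthogonality relation <chi_2, chi_2> = [chi_2 = chi_2].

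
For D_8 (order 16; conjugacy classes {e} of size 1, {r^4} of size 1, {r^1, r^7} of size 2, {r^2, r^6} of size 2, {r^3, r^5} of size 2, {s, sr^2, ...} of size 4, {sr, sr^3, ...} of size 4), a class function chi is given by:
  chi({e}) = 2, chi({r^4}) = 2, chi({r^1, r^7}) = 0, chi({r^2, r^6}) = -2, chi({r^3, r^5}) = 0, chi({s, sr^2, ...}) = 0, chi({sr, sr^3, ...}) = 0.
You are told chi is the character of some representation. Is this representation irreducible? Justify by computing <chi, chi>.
Irreducible: <chi, chi> = 1.

<chi, chi> = (1/|G|) sum_C |C| * |chi(C)|^2 = (1/16)[1*|2|^2 + 1*|2|^2 + 2*|0|^2 + 2*|-2|^2 + 2*|0|^2 + 4*|0|^2 + 4*|0|^2]
  = (1/16)[(4) + (4) + (0) + (8) + (0) + (0) + (0)] = 16/16 = 1.
A character is irreducible iff <chi, chi> = 1, so this representation is irreducible.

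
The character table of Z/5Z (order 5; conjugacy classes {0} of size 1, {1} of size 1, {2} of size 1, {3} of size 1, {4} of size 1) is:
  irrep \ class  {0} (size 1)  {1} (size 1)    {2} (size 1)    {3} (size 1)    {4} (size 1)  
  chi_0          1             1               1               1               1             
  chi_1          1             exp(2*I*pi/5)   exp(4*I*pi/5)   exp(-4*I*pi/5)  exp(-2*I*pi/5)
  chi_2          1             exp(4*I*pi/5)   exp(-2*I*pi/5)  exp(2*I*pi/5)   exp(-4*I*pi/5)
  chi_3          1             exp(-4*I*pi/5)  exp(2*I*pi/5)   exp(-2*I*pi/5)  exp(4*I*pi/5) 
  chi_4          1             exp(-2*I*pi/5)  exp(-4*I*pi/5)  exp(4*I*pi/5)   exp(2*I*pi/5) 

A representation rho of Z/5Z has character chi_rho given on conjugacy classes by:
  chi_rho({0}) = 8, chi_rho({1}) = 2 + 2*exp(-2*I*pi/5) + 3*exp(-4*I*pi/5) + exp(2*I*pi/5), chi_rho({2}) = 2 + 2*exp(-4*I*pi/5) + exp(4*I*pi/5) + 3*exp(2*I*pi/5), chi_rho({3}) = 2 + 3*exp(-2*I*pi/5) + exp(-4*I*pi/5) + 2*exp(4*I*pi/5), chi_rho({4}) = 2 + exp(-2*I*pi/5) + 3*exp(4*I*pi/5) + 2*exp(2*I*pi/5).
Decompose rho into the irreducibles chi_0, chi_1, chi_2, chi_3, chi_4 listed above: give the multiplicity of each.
Multiplicities: chi_0: 2, chi_1: 1, chi_2: 0, chi_3: 3, chi_4: 2.

Details: Use <chi_rho, chi> = (1/|G|) sum_C |C| * chi_rho(C) * conj(chi(C)) with |G| = 5 for each irreducible chi in the table:
  <chi_rho, chi_0> = (1/5)[1*(8)*conj(1) + 1*(2 + 2*exp(-2*I*pi/5) + 3*exp(-4*I*pi/5) + exp(2*I*pi/5))*conj(1) + 1*(2 + 2*exp(-4*I*pi/5) + exp(4*I*pi/5) + 3*exp(2*I*pi/5))*conj(1) + 1*(2 + 3*exp(-2*I*pi/5) + exp(-4*I*pi/5) + 2*exp(4*I*pi/5))*conj(1) + 1*(2 + exp(-2*I*pi/5) + 3*exp(4*I*pi/5) + 2*exp(2*I*pi/5))*conj(1)]
      = (1/5)[(8) + (2 + 2*exp(-2*I*pi/5) + 3*exp(-4*I*pi/5) + exp(2*I*pi/5)) + (2 + 2*exp(-4*I*pi/5) + exp(4*I*pi/5) + 3*exp(2*I*pi/5)) + (2 + 3*exp(-2*I*pi/5) + exp(-4*I*pi/5) + 2*exp(4*I*pi/5)) + (2 + exp(-2*I*pi/5) + 3*exp(4*I*pi/5) + 2*exp(2*I*pi/5))] = 10/5 = 2
  <chi_rho, chi_1> = (1/5)[1*(8)*conj(1) + 1*(2 + 2*exp(-2*I*pi/5) + 3*exp(-4*I*pi/5) + exp(2*I*pi/5))*conj(exp(2*I*pi/5)) + 1*(2 + 2*exp(-4*I*pi/5) + exp(4*I*pi/5) + 3*exp(2*I*pi/5))*conj(exp(4*I*pi/5)) + 1*(2 + 3*exp(-2*I*pi/5) + exp(-4*I*pi/5) + 2*exp(4*I*pi/5))*conj(exp(-4*I*pi/5)) + 1*(2 + exp(-2*I*pi/5) + 3*exp(4*I*pi/5) + 2*exp(2*I*pi/5))*conj(exp(-2*I*pi/5))]
      = (1/5)[(8) + (1 + 2*exp(-2*I*pi/5) + 2*exp(-4*I*pi/5) + 3*exp(4*I*pi/5)) + (1 + 3*exp(-2*I*pi/5) + 2*exp(-4*I*pi/5) + 2*exp(2*I*pi/5)) + (1 + 2*exp(-2*I*pi/5) + 2*exp(4*I*pi/5) + 3*exp(2*I*pi/5)) + (1 + 3*exp(-4*I*pi/5) + 2*exp(4*I*pi/5) + 2*exp(2*I*pi/5))] = 5/5 = 1
  <chi_rho, chi_2> = (1/5)[1*(8)*conj(1) + 1*(2 + 2*exp(-2*I*pi/5) + 3*exp(-4*I*pi/5) + exp(2*I*pi/5))*conj(exp(4*I*pi/5)) + 1*(2 + 2*exp(-4*I*pi/5) + exp(4*I*pi/5) + 3*exp(2*I*pi/5))*conj(exp(-2*I*pi/5)) + 1*(2 + 3*exp(-2*I*pi/5) + exp(-4*I*pi/5) + 2*exp(4*I*pi/5))*conj(exp(2*I*pi/5)) + 1*(2 + exp(-2*I*pi/5) + 3*exp(4*I*pi/5) + 2*exp(2*I*pi/5))*conj(exp(-4*I*pi/5))]
      = (1/5)[(8) + (2*exp(-4*I*pi/5) + exp(-2*I*pi/5) + 2*exp(4*I*pi/5) + 3*exp(2*I*pi/5)) + (2*exp(-2*I*pi/5) + exp(-4*I*pi/5) + 3*exp(4*I*pi/5) + 2*exp(2*I*pi/5)) + (2*exp(-2*I*pi/5) + 3*exp(-4*I*pi/5) + exp(4*I*pi/5) + 2*exp(2*I*pi/5)) + (3*exp(-2*I*pi/5) + 2*exp(-4*I*pi/5) + exp(2*I*pi/5) + 2*exp(4*I*pi/5))] = 0/5 = 0
  <chi_rho, chi_3> = (1/5)[1*(8)*conj(1) + 1*(2 + 2*exp(-2*I*pi/5) + 3*exp(-4*I*pi/5) + exp(2*I*pi/5))*conj(exp(-4*I*pi/5)) + 1*(2 + 2*exp(-4*I*pi/5) + exp(4*I*pi/5) + 3*exp(2*I*pi/5))*conj(exp(2*I*pi/5)) + 1*(2 + 3*exp(-2*I*pi/5) + exp(-4*I*pi/5) + 2*exp(4*I*pi/5))*conj(exp(-2*I*pi/5)) + 1*(2 + exp(-2*I*pi/5) + 3*exp(4*I*pi/5) + 2*exp(2*I*pi/5))*conj(exp(4*I*pi/5))]
      = (1/5)[(8) + (3 + exp(-4*I*pi/5) + 2*exp(4*I*pi/5) + 2*exp(2*I*pi/5)) + (3 + 2*exp(-2*I*pi/5) + exp(2*I*pi/5) + 2*exp(4*I*pi/5)) + (3 + 2*exp(-4*I*pi/5) + exp(-2*I*pi/5) + 2*exp(2*I*pi/5)) + (3 + 2*exp(-2*I*pi/5) + 2*exp(-4*I*pi/5) + exp(4*I*pi/5))] = 15/5 = 3
  <chi_rho, chi_4> = (1/5)[1*(8)*conj(1) + 1*(2 + 2*exp(-2*I*pi/5) + 3*exp(-4*I*pi/5) + exp(2*I*pi/5))*conj(exp(-2*I*pi/5)) + 1*(2 + 2*exp(-4*I*pi/5) + exp(4*I*pi/5) + 3*exp(2*I*pi/5))*conj(exp(-4*I*pi/5)) + 1*(2 + 3*exp(-2*I*pi/5) + exp(-4*I*pi/5) + 2*exp(4*I*pi/5))*conj(exp(4*I*pi/5)) + 1*(2 + exp(-2*I*pi/5) + 3*exp(4*I*pi/5) + 2*exp(2*I*pi/5))*conj(exp(2*I*pi/5))]
      = (1/5)[(8) + (2 + 3*exp(-2*I*pi/5) + exp(4*I*pi/5) + 2*exp(2*I*pi/5)) + (2 + 3*exp(-4*I*pi/5) + exp(-2*I*pi/5) + 2*exp(4*I*pi/5)) + (2 + 2*exp(-4*I*pi/5) + exp(2*I*pi/5) + 3*exp(4*I*pi/5)) + (2 + 2*exp(-2*I*pi/5) + exp(-4*I*pi/5) + 3*exp(2*I*pi/5))] = 10/5 = 2
(Exp terms are combined using exp(i*s)*conj(exp(i*t)) = exp(i*(s-t)), and sums of them are collapsed using the identity that for every m > 1 the m distinct m-th roots of unity sum to 0, e.g. 1 + exp(2*I*pi/3) + exp(-2*I*pi/3) = 0.)
Dimension check: dim(rho) = sum (mult * dim) = 2*1 + 1*1 + 0*1 + 3*1 + 2*1 = 8 = chi_rho(e) = 8.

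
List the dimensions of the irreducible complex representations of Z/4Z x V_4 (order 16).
Dimensions: 1, 1, 1, 1, 1, 1, 1, 1, 1, 1, 1, 1, 1, 1, 1, 1

Derivation: There are 16 irreducibles (= number of conjugacy classes). Their dimensions d_i satisfy sum d_i^2 = |G| = 16: 1 + 1 + 1 + 1 + 1 + 1 + 1 + 1 + 1 + 1 + 1 + 1 + 1 + 1 + 1 + 1 = 16. (For the product with Z/4Z: each of the 4 1-dim characters of Z/4Z tensors with each irrep of V_4, giving 4 copies of each V_4-dimension.)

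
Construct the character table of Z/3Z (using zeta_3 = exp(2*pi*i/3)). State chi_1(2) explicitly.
Character table of Z/3Z (irreps indexed chi_0,...,chi_2 with chi_k(m) = zeta_3^(k*m), zeta_3 = exp(2*pi*i/3)):
  irrep \ class  {0} (size 1)  {1} (size 1)    {2} (size 1)  
  chi_0          1             1               1             
  chi_1          1             exp(2*I*pi/3)   exp(-2*I*pi/3)
  chi_2          1             exp(-2*I*pi/3)  exp(2*I*pi/3) 

Spot check: chi_1(2) = zeta_3^(1*2) = zeta_3^2 = exp(-2*I*pi/3).

Explanation: Z/3Z is abelian, so all 3 irreducible complex representations are 1-dimensional. They are given by chi_k(m) = zeta_3^(k*m) for k = 0,...,2. Row orthogonality: sum_m chi_k(m) conj(chi_l(m)) = 3 * [k = l].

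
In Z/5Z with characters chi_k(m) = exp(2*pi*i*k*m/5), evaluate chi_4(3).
chi_4(3) = zeta_5^12 = exp(4*I*pi/5)

Argument: chi_4(3) = zeta_5^(4*3) = zeta_5^12. Since zeta_5^5 = 1, this equals zeta_5^2 = exp(2*pi*i*2/5) = exp(4*I*pi/5).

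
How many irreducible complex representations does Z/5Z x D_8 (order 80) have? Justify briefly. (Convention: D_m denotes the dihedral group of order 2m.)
35

Proof sketch: The number of irreducible complex representations of a finite group equals its number of conjugacy classes. For a direct product, #classes(G x H) = #classes(G) * #classes(H). Z/5Z has 5 classes (abelian), D_8 has 7 classes, so 5 * 7 = 35, so Z/5Z x D_8 (order 80) has exactly 35 irreducible complex representations.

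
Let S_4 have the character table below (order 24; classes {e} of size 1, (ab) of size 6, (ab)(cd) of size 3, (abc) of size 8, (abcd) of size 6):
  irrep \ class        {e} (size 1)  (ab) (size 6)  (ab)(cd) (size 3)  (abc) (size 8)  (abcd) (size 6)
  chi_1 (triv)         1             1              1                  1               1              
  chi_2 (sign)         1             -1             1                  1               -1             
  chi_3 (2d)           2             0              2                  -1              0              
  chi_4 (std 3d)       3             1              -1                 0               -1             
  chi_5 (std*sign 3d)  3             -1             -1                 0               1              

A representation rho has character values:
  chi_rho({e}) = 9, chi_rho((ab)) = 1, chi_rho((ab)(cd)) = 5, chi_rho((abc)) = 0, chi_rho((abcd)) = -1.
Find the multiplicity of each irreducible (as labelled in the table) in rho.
Multiplicities: chi_1: 1, chi_2: 1, chi_3: 2, chi_4: 1, chi_5: 0.

Details: Use <chi_rho, chi> = (1/|G|) sum_C |C| * chi_rho(C) * conj(chi(C)) with |G| = 24 for each irreducible chi in the table:
  <chi_rho, chi_1> = (1/24)[1*(9)*conj(1) + 6*(1)*conj(1) + 3*(5)*conj(1) + 8*(0)*conj(1) + 6*(-1)*conj(1)]
      = (1/24)[(9) + (6) + (15) + (0) + (-6)] = 24/24 = 1
  <chi_rho, chi_2> = (1/24)[1*(9)*conj(1) + 6*(1)*conj(-1) + 3*(5)*conj(1) + 8*(0)*conj(1) + 6*(-1)*conj(-1)]
      = (1/24)[(9) + (-6) + (15) + (0) + (6)] = 24/24 = 1
  <chi_rho, chi_3> = (1/24)[1*(9)*conj(2) + 6*(1)*conj(0) + 3*(5)*conj(2) + 8*(0)*conj(-1) + 6*(-1)*conj(0)]
      = (1/24)[(18) + (0) + (30) + (0) + (0)] = 48/24 = 2
  <chi_rho, chi_4> = (1/24)[1*(9)*conj(3) + 6*(1)*conj(1) + 3*(5)*conj(-1) + 8*(0)*conj(0) + 6*(-1)*conj(-1)]
      = (1/24)[(27) + (6) + (-15) + (0) + (6)] = 24/24 = 1
  <chi_rho, chi_5> = (1/24)[1*(9)*conj(3) + 6*(1)*conj(-1) + 3*(5)*conj(-1) + 8*(0)*conj(0) + 6*(-1)*conj(1)]
      = (1/24)[(27) + (-6) + (-15) + (0) + (-6)] = 0/24 = 0
Dimension check: dim(rho) = sum (mult * dim) = 1*1 + 1*1 + 2*2 + 1*3 + 0*3 = 9 = chi_rho(e) = 9.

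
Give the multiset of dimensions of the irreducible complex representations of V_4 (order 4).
Dimensions: 1, 1, 1, 1

Reasoning: There are 4 irreducibles (= number of conjugacy classes). Their dimensions d_i satisfy sum d_i^2 = |G| = 4: 1 + 1 + 1 + 1 = 4.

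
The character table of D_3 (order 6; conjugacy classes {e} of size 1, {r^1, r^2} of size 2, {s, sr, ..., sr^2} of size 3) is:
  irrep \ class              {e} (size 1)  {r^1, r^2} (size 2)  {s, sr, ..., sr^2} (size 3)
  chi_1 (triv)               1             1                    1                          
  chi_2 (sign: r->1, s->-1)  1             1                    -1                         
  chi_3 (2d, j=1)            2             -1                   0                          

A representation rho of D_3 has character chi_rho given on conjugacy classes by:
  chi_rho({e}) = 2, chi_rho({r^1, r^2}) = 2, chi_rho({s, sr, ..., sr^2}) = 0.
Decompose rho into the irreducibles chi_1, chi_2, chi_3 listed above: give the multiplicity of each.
Multiplicities: chi_1: 1, chi_2: 1, chi_3: 0.

Reasoning: Use <chi_rho, chi> = (1/|G|) sum_C |C| * chi_rho(C) * conj(chi(C)) with |G| = 6 for each irreducible chi in the table:
  <chi_rho, chi_1> = (1/6)[1*(2)*conj(1) + 2*(2)*conj(1) + 3*(0)*conj(1)]
      = (1/6)[(2) + (4) + (0)] = 6/6 = 1
  <chi_rho, chi_2> = (1/6)[1*(2)*conj(1) + 2*(2)*conj(1) + 3*(0)*conj(-1)]
      = (1/6)[(2) + (4) + (0)] = 6/6 = 1
  <chi_rho, chi_3> = (1/6)[1*(2)*conj(2) + 2*(2)*conj(-1) + 3*(0)*conj(0)]
      = (1/6)[(4) + (-4) + (0)] = 0/6 = 0
Dimension check: dim(rho) = sum (mult * dim) = 1*1 + 1*1 + 0*2 = 2 = chi_rho(e) = 2.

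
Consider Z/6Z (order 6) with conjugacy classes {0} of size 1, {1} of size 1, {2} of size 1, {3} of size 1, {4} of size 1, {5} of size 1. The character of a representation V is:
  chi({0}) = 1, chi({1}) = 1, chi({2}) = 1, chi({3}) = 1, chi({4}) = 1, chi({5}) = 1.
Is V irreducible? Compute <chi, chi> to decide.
Irreducible: <chi, chi> = 1.

Solution. <chi, chi> = (1/|G|) sum_C |C| * |chi(C)|^2 = (1/6)[1*|1|^2 + 1*|1|^2 + 1*|1|^2 + 1*|1|^2 + 1*|1|^2 + 1*|1|^2]
  = (1/6)[(1) + (1) + (1) + (1) + (1) + (1)] = 6/6 = 1.
(Exp terms are combined using exp(i*s)*conj(exp(i*t)) = exp(i*(s-t)), and sums of them are collapsed using the identity that for every m > 1 the m distinct m-th roots of unity sum to 0, e.g. 1 + exp(2*I*pi/3) + exp(-2*I*pi/3) = 0.)
A character is irreducible iff <chi, chi> = 1, so this representation is irreducible.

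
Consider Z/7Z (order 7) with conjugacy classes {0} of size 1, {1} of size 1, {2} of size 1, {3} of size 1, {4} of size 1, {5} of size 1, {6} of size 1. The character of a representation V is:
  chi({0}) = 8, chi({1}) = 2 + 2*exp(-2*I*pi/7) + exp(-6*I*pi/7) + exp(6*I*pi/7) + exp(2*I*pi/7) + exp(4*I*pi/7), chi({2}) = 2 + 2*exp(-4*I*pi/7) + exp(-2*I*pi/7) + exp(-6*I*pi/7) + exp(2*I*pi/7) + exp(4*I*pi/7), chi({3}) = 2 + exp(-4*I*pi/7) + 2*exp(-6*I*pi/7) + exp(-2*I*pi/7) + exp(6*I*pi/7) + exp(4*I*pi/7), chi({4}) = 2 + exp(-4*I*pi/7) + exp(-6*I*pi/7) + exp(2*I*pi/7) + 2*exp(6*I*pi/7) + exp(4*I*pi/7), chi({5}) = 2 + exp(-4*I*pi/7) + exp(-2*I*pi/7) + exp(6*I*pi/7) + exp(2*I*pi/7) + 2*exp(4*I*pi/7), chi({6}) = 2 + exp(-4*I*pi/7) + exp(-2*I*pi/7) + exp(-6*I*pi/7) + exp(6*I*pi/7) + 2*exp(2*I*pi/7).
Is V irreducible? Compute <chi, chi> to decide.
Not irreducible (reducible): <chi, chi> = 12 > 1.

Reasoning: <chi, chi> = (1/|G|) sum_C |C| * |chi(C)|^2 = (1/7)[1*|8|^2 + 1*|2 + 2*exp(-2*I*pi/7) + exp(-6*I*pi/7) + exp(6*I*pi/7) + exp(2*I*pi/7) + exp(4*I*pi/7)|^2 + 1*|2 + 2*exp(-4*I*pi/7) + exp(-2*I*pi/7) + exp(-6*I*pi/7) + exp(2*I*pi/7) + exp(4*I*pi/7)|^2 + 1*|2 + exp(-4*I*pi/7) + 2*exp(-6*I*pi/7) + exp(-2*I*pi/7) + exp(6*I*pi/7) + exp(4*I*pi/7)|^2 + 1*|2 + exp(-4*I*pi/7) + exp(-6*I*pi/7) + exp(2*I*pi/7) + 2*exp(6*I*pi/7) + exp(4*I*pi/7)|^2 + 1*|2 + exp(-4*I*pi/7) + exp(-2*I*pi/7) + exp(6*I*pi/7) + exp(2*I*pi/7) + 2*exp(4*I*pi/7)|^2 + 1*|2 + exp(-4*I*pi/7) + exp(-2*I*pi/7) + exp(-6*I*pi/7) + exp(6*I*pi/7) + 2*exp(2*I*pi/7)|^2]
  = (1/7)[(64) + (12 + 8*exp(-4*I*pi/7) + 9*exp(-2*I*pi/7) + 9*exp(-6*I*pi/7) + 9*exp(6*I*pi/7) + 9*exp(2*I*pi/7) + 8*exp(4*I*pi/7)) + (12 + 9*exp(-4*I*pi/7) + 9*exp(-2*I*pi/7) + 8*exp(-6*I*pi/7) + 8*exp(6*I*pi/7) + 9*exp(2*I*pi/7) + 9*exp(4*I*pi/7)) + (12 + 9*exp(-4*I*pi/7) + 8*exp(-2*I*pi/7) + 9*exp(-6*I*pi/7) + 9*exp(6*I*pi/7) + 8*exp(2*I*pi/7) + 9*exp(4*I*pi/7)) + (12 + 9*exp(-4*I*pi/7) + 8*exp(-2*I*pi/7) + 9*exp(-6*I*pi/7) + 9*exp(6*I*pi/7) + 8*exp(2*I*pi/7) + 9*exp(4*I*pi/7)) + (12 + 9*exp(-4*I*pi/7) + 9*exp(-2*I*pi/7) + 8*exp(-6*I*pi/7) + 8*exp(6*I*pi/7) + 9*exp(2*I*pi/7) + 9*exp(4*I*pi/7)) + (12 + 8*exp(-4*I*pi/7) + 9*exp(-2*I*pi/7) + 9*exp(-6*I*pi/7) + 9*exp(6*I*pi/7) + 9*exp(2*I*pi/7) + 8*exp(4*I*pi/7))] = 84/7 = 12.
(Exp terms are combined using exp(i*s)*conj(exp(i*t)) = exp(i*(s-t)), and sums of them are collapsed using the identity that for every m > 1 the m distinct m-th roots of unity sum to 0, e.g. 1 + exp(2*I*pi/3) + exp(-2*I*pi/3) = 0.)
A character is irreducible iff <chi, chi> = 1, so this representation is reducible.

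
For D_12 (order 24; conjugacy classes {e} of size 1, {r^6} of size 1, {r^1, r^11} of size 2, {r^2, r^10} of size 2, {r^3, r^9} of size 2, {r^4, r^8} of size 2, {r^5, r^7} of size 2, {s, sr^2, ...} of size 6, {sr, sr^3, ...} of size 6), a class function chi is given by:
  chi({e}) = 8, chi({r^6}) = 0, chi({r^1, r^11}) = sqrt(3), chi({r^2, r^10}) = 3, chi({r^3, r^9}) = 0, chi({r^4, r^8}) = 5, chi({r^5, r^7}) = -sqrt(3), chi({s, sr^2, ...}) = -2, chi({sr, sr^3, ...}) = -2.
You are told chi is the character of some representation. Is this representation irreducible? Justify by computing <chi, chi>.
Not irreducible (reducible): <chi, chi> = 8 > 1.

Why: <chi, chi> = (1/|G|) sum_C |C| * |chi(C)|^2 = (1/24)[1*|8|^2 + 1*|0|^2 + 2*|sqrt(3)|^2 + 2*|3|^2 + 2*|0|^2 + 2*|5|^2 + 2*|-sqrt(3)|^2 + 6*|-2|^2 + 6*|-2|^2]
  = (1/24)[(64) + (0) + (6) + (18) + (0) + (50) + (6) + (24) + (24)] = 192/24 = 8.
A character is irreducible iff <chi, chi> = 1, so this representation is reducible.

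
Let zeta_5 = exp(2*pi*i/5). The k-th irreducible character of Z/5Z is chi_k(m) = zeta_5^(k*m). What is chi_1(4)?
chi_1(4) = zeta_5^4 = exp(-2*I*pi/5)

Reasoning: chi_1(4) = zeta_5^(1*4) = zeta_5^4. Since zeta_5^5 = 1, this equals zeta_5^4 = exp(2*pi*i*4/5) = exp(-2*I*pi/5).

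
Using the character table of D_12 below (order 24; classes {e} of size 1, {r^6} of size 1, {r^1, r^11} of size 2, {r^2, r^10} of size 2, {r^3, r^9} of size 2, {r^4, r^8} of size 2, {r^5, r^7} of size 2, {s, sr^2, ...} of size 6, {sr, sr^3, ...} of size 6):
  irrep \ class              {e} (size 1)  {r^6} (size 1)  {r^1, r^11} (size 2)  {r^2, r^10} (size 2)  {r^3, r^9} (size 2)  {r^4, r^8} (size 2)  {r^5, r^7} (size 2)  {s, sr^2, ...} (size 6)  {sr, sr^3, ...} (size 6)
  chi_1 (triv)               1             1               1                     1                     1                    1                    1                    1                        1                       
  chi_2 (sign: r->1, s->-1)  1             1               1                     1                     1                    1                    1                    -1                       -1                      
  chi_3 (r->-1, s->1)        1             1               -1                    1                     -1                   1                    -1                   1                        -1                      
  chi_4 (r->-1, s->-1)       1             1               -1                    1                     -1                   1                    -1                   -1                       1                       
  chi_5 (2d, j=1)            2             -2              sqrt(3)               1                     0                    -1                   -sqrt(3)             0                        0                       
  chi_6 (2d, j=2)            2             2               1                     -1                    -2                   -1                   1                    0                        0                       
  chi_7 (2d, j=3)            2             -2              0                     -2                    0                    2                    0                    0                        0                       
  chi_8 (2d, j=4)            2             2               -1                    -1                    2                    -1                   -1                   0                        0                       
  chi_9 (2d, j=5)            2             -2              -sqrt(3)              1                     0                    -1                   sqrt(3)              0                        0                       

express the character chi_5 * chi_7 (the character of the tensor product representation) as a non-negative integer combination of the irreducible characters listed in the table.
chi_5 tensor chi_7 = chi_6 + chi_8 (all other irreducibles have multiplicity 0).

Argument: The character of a tensor product is the pointwise product (chi_5 * chi_7)(C) = chi_5(C) * chi_7(C):
  {e}: (2)*(2), {r^6}: (-2)*(-2), {r^1, r^11}: (sqrt(3))*(0), {r^2, r^10}: (1)*(-2), {r^3, r^9}: (0)*(0), {r^4, r^8}: (-1)*(2), {r^5, r^7}: (-sqrt(3))*(0), {s, sr^2, ...}: (0)*(0), {sr, sr^3, ...}: (0)*(0)
so (chi_5 * chi_7) takes values
  {e} -> 4, {r^6} -> 4, {r^1, r^11} -> 0, {r^2, r^10} -> -2, {r^3, r^9} -> 0, {r^4, r^8} -> -2, {r^5, r^7} -> 0, {s, sr^2, ...} -> 0, {sr, sr^3, ...} -> 0.
Now take the inner product of this character with each irreducible chi from the table, <chi_5*chi_7, chi> = (1/24) sum_C |C| (chi_5*chi_7)(C) conj(chi(C)):
  <chi_5*chi_7, chi_1> = (1/24)[1*(4)*conj(1) + 1*(4)*conj(1) + 2*(0)*conj(1) + 2*(-2)*conj(1) + 2*(0)*conj(1) + 2*(-2)*conj(1) + 2*(0)*conj(1) + 6*(0)*conj(1) + 6*(0)*conj(1)]
      = (1/24)[(4) + (4) + (0) + (-4) + (0) + (-4) + (0) + (0) + (0)] = 0/24 = 0
  <chi_5*chi_7, chi_2> = (1/24)[1*(4)*conj(1) + 1*(4)*conj(1) + 2*(0)*conj(1) + 2*(-2)*conj(1) + 2*(0)*conj(1) + 2*(-2)*conj(1) + 2*(0)*conj(1) + 6*(0)*conj(-1) + 6*(0)*conj(-1)]
      = (1/24)[(4) + (4) + (0) + (-4) + (0) + (-4) + (0) + (0) + (0)] = 0/24 = 0
  <chi_5*chi_7, chi_3> = (1/24)[1*(4)*conj(1) + 1*(4)*conj(1) + 2*(0)*conj(-1) + 2*(-2)*conj(1) + 2*(0)*conj(-1) + 2*(-2)*conj(1) + 2*(0)*conj(-1) + 6*(0)*conj(1) + 6*(0)*conj(-1)]
      = (1/24)[(4) + (4) + (0) + (-4) + (0) + (-4) + (0) + (0) + (0)] = 0/24 = 0
  <chi_5*chi_7, chi_4> = (1/24)[1*(4)*conj(1) + 1*(4)*conj(1) + 2*(0)*conj(-1) + 2*(-2)*conj(1) + 2*(0)*conj(-1) + 2*(-2)*conj(1) + 2*(0)*conj(-1) + 6*(0)*conj(-1) + 6*(0)*conj(1)]
      = (1/24)[(4) + (4) + (0) + (-4) + (0) + (-4) + (0) + (0) + (0)] = 0/24 = 0
  <chi_5*chi_7, chi_5> = (1/24)[1*(4)*conj(2) + 1*(4)*conj(-2) + 2*(0)*conj(sqrt(3)) + 2*(-2)*conj(1) + 2*(0)*conj(0) + 2*(-2)*conj(-1) + 2*(0)*conj(-sqrt(3)) + 6*(0)*conj(0) + 6*(0)*conj(0)]
      = (1/24)[(8) + (-8) + (0) + (-4) + (0) + (4) + (0) + (0) + (0)] = 0/24 = 0
  <chi_5*chi_7, chi_6> = (1/24)[1*(4)*conj(2) + 1*(4)*conj(2) + 2*(0)*conj(1) + 2*(-2)*conj(-1) + 2*(0)*conj(-2) + 2*(-2)*conj(-1) + 2*(0)*conj(1) + 6*(0)*conj(0) + 6*(0)*conj(0)]
      = (1/24)[(8) + (8) + (0) + (4) + (0) + (4) + (0) + (0) + (0)] = 24/24 = 1
  <chi_5*chi_7, chi_7> = (1/24)[1*(4)*conj(2) + 1*(4)*conj(-2) + 2*(0)*conj(0) + 2*(-2)*conj(-2) + 2*(0)*conj(0) + 2*(-2)*conj(2) + 2*(0)*conj(0) + 6*(0)*conj(0) + 6*(0)*conj(0)]
      = (1/24)[(8) + (-8) + (0) + (8) + (0) + (-8) + (0) + (0) + (0)] = 0/24 = 0
  <chi_5*chi_7, chi_8> = (1/24)[1*(4)*conj(2) + 1*(4)*conj(2) + 2*(0)*conj(-1) + 2*(-2)*conj(-1) + 2*(0)*conj(2) + 2*(-2)*conj(-1) + 2*(0)*conj(-1) + 6*(0)*conj(0) + 6*(0)*conj(0)]
      = (1/24)[(8) + (8) + (0) + (4) + (0) + (4) + (0) + (0) + (0)] = 24/24 = 1
  <chi_5*chi_7, chi_9> = (1/24)[1*(4)*conj(2) + 1*(4)*conj(-2) + 2*(0)*conj(-sqrt(3)) + 2*(-2)*conj(1) + 2*(0)*conj(0) + 2*(-2)*conj(-1) + 2*(0)*conj(sqrt(3)) + 6*(0)*conj(0) + 6*(0)*conj(0)]
      = (1/24)[(8) + (-8) + (0) + (-4) + (0) + (4) + (0) + (0) + (0)] = 0/24 = 0
Hence the multiplicities are chi_6: 1, chi_8: 1. Dimension check: dim(chi_5)*dim(chi_7) = 2*2 = 4 and sum (mult * dim) = 1*2 + 1*2 = 4.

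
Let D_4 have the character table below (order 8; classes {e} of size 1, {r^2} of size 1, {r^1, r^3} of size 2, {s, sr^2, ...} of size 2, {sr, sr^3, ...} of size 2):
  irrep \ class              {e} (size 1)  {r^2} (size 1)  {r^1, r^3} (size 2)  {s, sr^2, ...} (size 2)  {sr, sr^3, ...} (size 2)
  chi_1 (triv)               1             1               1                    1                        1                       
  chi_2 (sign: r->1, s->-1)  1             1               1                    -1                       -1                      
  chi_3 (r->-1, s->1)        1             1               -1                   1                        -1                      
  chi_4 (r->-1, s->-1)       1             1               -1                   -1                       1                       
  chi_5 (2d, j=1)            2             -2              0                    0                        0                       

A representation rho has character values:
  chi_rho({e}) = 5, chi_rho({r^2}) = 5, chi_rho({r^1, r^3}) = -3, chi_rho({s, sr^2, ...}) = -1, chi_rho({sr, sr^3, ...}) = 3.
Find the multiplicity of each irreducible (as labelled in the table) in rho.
Multiplicities: chi_1: 1, chi_2: 0, chi_3: 1, chi_4: 3, chi_5: 0.

Proof sketch: Use <chi_rho, chi> = (1/|G|) sum_C |C| * chi_rho(C) * conj(chi(C)) with |G| = 8 for each irreducible chi in the table:
  <chi_rho, chi_1> = (1/8)[1*(5)*conj(1) + 1*(5)*conj(1) + 2*(-3)*conj(1) + 2*(-1)*conj(1) + 2*(3)*conj(1)]
      = (1/8)[(5) + (5) + (-6) + (-2) + (6)] = 8/8 = 1
  <chi_rho, chi_2> = (1/8)[1*(5)*conj(1) + 1*(5)*conj(1) + 2*(-3)*conj(1) + 2*(-1)*conj(-1) + 2*(3)*conj(-1)]
      = (1/8)[(5) + (5) + (-6) + (2) + (-6)] = 0/8 = 0
  <chi_rho, chi_3> = (1/8)[1*(5)*conj(1) + 1*(5)*conj(1) + 2*(-3)*conj(-1) + 2*(-1)*conj(1) + 2*(3)*conj(-1)]
      = (1/8)[(5) + (5) + (6) + (-2) + (-6)] = 8/8 = 1
  <chi_rho, chi_4> = (1/8)[1*(5)*conj(1) + 1*(5)*conj(1) + 2*(-3)*conj(-1) + 2*(-1)*conj(-1) + 2*(3)*conj(1)]
      = (1/8)[(5) + (5) + (6) + (2) + (6)] = 24/8 = 3
  <chi_rho, chi_5> = (1/8)[1*(5)*conj(2) + 1*(5)*conj(-2) + 2*(-3)*conj(0) + 2*(-1)*conj(0) + 2*(3)*conj(0)]
      = (1/8)[(10) + (-10) + (0) + (0) + (0)] = 0/8 = 0
Dimension check: dim(rho) = sum (mult * dim) = 1*1 + 0*1 + 1*1 + 3*1 + 0*2 = 5 = chi_rho(e) = 5.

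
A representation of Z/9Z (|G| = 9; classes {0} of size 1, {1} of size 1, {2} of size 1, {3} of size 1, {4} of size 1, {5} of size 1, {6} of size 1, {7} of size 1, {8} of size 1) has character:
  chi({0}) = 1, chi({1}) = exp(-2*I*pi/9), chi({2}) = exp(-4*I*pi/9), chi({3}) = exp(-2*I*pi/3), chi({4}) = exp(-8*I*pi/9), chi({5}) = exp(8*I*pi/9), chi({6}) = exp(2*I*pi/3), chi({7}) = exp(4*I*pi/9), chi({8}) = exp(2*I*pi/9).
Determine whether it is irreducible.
Irreducible: <chi, chi> = 1.

Reasoning: <chi, chi> = (1/|G|) sum_C |C| * |chi(C)|^2 = (1/9)[1*|1|^2 + 1*|exp(-2*I*pi/9)|^2 + 1*|exp(-4*I*pi/9)|^2 + 1*|exp(-2*I*pi/3)|^2 + 1*|exp(-8*I*pi/9)|^2 + 1*|exp(8*I*pi/9)|^2 + 1*|exp(2*I*pi/3)|^2 + 1*|exp(4*I*pi/9)|^2 + 1*|exp(2*I*pi/9)|^2]
  = (1/9)[(1) + (1) + (1) + (1) + (1) + (1) + (1) + (1) + (1)] = 9/9 = 1.
(Exp terms are combined using exp(i*s)*conj(exp(i*t)) = exp(i*(s-t)), and sums of them are collapsed using the identity that for every m > 1 the m distinct m-th roots of unity sum to 0, e.g. 1 + exp(2*I*pi/3) + exp(-2*I*pi/3) = 0.)
A character is irreducible iff <chi, chi> = 1, so this representation is irreducible.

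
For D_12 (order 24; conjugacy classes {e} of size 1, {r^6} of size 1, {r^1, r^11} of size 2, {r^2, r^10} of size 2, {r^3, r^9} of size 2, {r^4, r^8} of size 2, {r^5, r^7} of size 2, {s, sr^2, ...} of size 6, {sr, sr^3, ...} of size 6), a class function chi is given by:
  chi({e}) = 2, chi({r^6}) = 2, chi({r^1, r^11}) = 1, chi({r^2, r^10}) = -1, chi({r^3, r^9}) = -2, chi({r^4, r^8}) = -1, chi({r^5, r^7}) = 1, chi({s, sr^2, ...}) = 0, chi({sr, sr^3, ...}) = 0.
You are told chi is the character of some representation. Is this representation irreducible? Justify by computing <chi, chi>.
Irreducible: <chi, chi> = 1.

Justification: <chi, chi> = (1/|G|) sum_C |C| * |chi(C)|^2 = (1/24)[1*|2|^2 + 1*|2|^2 + 2*|1|^2 + 2*|-1|^2 + 2*|-2|^2 + 2*|-1|^2 + 2*|1|^2 + 6*|0|^2 + 6*|0|^2]
  = (1/24)[(4) + (4) + (2) + (2) + (8) + (2) + (2) + (0) + (0)] = 24/24 = 1.
A character is irreducible iff <chi, chi> = 1, so this representation is irreducible.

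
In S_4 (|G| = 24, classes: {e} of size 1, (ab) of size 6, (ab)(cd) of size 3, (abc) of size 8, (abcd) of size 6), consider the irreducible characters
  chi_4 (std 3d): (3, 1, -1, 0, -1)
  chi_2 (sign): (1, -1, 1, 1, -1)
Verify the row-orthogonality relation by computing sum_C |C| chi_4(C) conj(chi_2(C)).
Sum = 0; so <chi_4, chi_2> = 0 (distinct irreducibles are orthogonal).

Solution. Compute term by term over conjugacy classes (|C| * chi_4(C) * conj(chi_2(C))):
  1*(3)*conj(1) + 6*(1)*conj(-1) + 3*(-1)*conj(1) + 8*(0)*conj(1) + 6*(-1)*conj(-1)
  = (3) + (-6) + (-3) + (0) + (6)
  = 0.
Dividing by |G| = 24 gives 0/24 = 0, matching the row-orthogonality relation <chi_4, chi_2> = [chi_4 = chi_2].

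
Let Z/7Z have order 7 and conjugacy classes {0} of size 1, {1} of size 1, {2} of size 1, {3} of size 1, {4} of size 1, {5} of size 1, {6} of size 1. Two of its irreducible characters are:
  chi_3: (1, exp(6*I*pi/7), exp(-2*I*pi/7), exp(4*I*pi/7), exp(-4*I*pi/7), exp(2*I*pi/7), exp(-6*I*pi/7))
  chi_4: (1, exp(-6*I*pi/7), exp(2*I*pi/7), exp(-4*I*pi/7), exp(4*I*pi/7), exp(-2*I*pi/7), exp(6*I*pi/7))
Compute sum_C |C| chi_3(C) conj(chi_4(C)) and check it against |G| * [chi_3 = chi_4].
Sum = 0; so <chi_3, chi_4> = 0 (distinct irreducibles are orthogonal).

Why: Compute term by term over conjugacy classes (|C| * chi_3(C) * conj(chi_4(C))):
  1*(1)*conj(1) + 1*(exp(6*I*pi/7))*conj(exp(-6*I*pi/7)) + 1*(exp(-2*I*pi/7))*conj(exp(2*I*pi/7)) + 1*(exp(4*I*pi/7))*conj(exp(-4*I*pi/7)) + 1*(exp(-4*I*pi/7))*conj(exp(4*I*pi/7)) + 1*(exp(2*I*pi/7))*conj(exp(-2*I*pi/7)) + 1*(exp(-6*I*pi/7))*conj(exp(6*I*pi/7))
  = (1) + (exp(-2*I*pi/7)) + (exp(-4*I*pi/7)) + (exp(-6*I*pi/7)) + (exp(6*I*pi/7)) + (exp(4*I*pi/7)) + (exp(2*I*pi/7))
  = 0.
(Exp terms are combined using exp(i*s)*conj(exp(i*t)) = exp(i*(s-t)), and sums of them are collapsed using the identity that for every m > 1 the m distinct m-th roots of unity sum to 0, e.g. 1 + exp(2*I*pi/3) + exp(-2*I*pi/3) = 0.)
Dividing by |G| = 7 gives 0/7 = 0, matching the row-orthogonality relation <chi_3, chi_4> = [chi_3 = chi_4].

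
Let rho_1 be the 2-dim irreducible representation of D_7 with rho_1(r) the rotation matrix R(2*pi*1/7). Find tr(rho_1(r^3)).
chi_{rho_1}(r^3) = 2*cos(2*pi*1*3/7) = -2*cos(pi/7)

Working: rho_1(r^3) is rotation by angle 2*pi*1*3/7, whose trace is 2*cos(2*pi*1*3/7) = -2*cos(pi/7).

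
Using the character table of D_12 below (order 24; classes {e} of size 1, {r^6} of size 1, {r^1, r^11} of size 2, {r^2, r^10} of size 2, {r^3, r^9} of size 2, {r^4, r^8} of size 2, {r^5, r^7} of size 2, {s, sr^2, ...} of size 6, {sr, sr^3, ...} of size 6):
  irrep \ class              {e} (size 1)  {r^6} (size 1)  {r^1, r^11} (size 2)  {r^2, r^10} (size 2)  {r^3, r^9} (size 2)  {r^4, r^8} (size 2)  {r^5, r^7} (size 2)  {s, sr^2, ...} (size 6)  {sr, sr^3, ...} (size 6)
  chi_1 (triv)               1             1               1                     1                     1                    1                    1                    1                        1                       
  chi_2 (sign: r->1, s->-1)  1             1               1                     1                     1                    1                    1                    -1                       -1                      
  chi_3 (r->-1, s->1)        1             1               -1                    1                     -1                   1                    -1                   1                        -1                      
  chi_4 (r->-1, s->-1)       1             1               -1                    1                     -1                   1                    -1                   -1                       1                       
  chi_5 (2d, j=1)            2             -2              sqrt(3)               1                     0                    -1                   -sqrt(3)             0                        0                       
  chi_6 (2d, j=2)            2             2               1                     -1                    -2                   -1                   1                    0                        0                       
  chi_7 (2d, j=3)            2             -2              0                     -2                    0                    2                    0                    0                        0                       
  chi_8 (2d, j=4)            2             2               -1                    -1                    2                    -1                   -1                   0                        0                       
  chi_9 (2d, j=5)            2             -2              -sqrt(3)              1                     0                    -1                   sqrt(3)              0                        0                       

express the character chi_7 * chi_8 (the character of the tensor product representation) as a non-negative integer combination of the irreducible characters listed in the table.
chi_7 tensor chi_8 = chi_5 + chi_9 (all other irreducibles have multiplicity 0).

Reasoning: The character of a tensor product is the pointwise product (chi_7 * chi_8)(C) = chi_7(C) * chi_8(C):
  {e}: (2)*(2), {r^6}: (-2)*(2), {r^1, r^11}: (0)*(-1), {r^2, r^10}: (-2)*(-1), {r^3, r^9}: (0)*(2), {r^4, r^8}: (2)*(-1), {r^5, r^7}: (0)*(-1), {s, sr^2, ...}: (0)*(0), {sr, sr^3, ...}: (0)*(0)
so (chi_7 * chi_8) takes values
  {e} -> 4, {r^6} -> -4, {r^1, r^11} -> 0, {r^2, r^10} -> 2, {r^3, r^9} -> 0, {r^4, r^8} -> -2, {r^5, r^7} -> 0, {s, sr^2, ...} -> 0, {sr, sr^3, ...} -> 0.
Now take the inner product of this character with each irreducible chi from the table, <chi_7*chi_8, chi> = (1/24) sum_C |C| (chi_7*chi_8)(C) conj(chi(C)):
  <chi_7*chi_8, chi_1> = (1/24)[1*(4)*conj(1) + 1*(-4)*conj(1) + 2*(0)*conj(1) + 2*(2)*conj(1) + 2*(0)*conj(1) + 2*(-2)*conj(1) + 2*(0)*conj(1) + 6*(0)*conj(1) + 6*(0)*conj(1)]
      = (1/24)[(4) + (-4) + (0) + (4) + (0) + (-4) + (0) + (0) + (0)] = 0/24 = 0
  <chi_7*chi_8, chi_2> = (1/24)[1*(4)*conj(1) + 1*(-4)*conj(1) + 2*(0)*conj(1) + 2*(2)*conj(1) + 2*(0)*conj(1) + 2*(-2)*conj(1) + 2*(0)*conj(1) + 6*(0)*conj(-1) + 6*(0)*conj(-1)]
      = (1/24)[(4) + (-4) + (0) + (4) + (0) + (-4) + (0) + (0) + (0)] = 0/24 = 0
  <chi_7*chi_8, chi_3> = (1/24)[1*(4)*conj(1) + 1*(-4)*conj(1) + 2*(0)*conj(-1) + 2*(2)*conj(1) + 2*(0)*conj(-1) + 2*(-2)*conj(1) + 2*(0)*conj(-1) + 6*(0)*conj(1) + 6*(0)*conj(-1)]
      = (1/24)[(4) + (-4) + (0) + (4) + (0) + (-4) + (0) + (0) + (0)] = 0/24 = 0
  <chi_7*chi_8, chi_4> = (1/24)[1*(4)*conj(1) + 1*(-4)*conj(1) + 2*(0)*conj(-1) + 2*(2)*conj(1) + 2*(0)*conj(-1) + 2*(-2)*conj(1) + 2*(0)*conj(-1) + 6*(0)*conj(-1) + 6*(0)*conj(1)]
      = (1/24)[(4) + (-4) + (0) + (4) + (0) + (-4) + (0) + (0) + (0)] = 0/24 = 0
  <chi_7*chi_8, chi_5> = (1/24)[1*(4)*conj(2) + 1*(-4)*conj(-2) + 2*(0)*conj(sqrt(3)) + 2*(2)*conj(1) + 2*(0)*conj(0) + 2*(-2)*conj(-1) + 2*(0)*conj(-sqrt(3)) + 6*(0)*conj(0) + 6*(0)*conj(0)]
      = (1/24)[(8) + (8) + (0) + (4) + (0) + (4) + (0) + (0) + (0)] = 24/24 = 1
  <chi_7*chi_8, chi_6> = (1/24)[1*(4)*conj(2) + 1*(-4)*conj(2) + 2*(0)*conj(1) + 2*(2)*conj(-1) + 2*(0)*conj(-2) + 2*(-2)*conj(-1) + 2*(0)*conj(1) + 6*(0)*conj(0) + 6*(0)*conj(0)]
      = (1/24)[(8) + (-8) + (0) + (-4) + (0) + (4) + (0) + (0) + (0)] = 0/24 = 0
  <chi_7*chi_8, chi_7> = (1/24)[1*(4)*conj(2) + 1*(-4)*conj(-2) + 2*(0)*conj(0) + 2*(2)*conj(-2) + 2*(0)*conj(0) + 2*(-2)*conj(2) + 2*(0)*conj(0) + 6*(0)*conj(0) + 6*(0)*conj(0)]
      = (1/24)[(8) + (8) + (0) + (-8) + (0) + (-8) + (0) + (0) + (0)] = 0/24 = 0
  <chi_7*chi_8, chi_8> = (1/24)[1*(4)*conj(2) + 1*(-4)*conj(2) + 2*(0)*conj(-1) + 2*(2)*conj(-1) + 2*(0)*conj(2) + 2*(-2)*conj(-1) + 2*(0)*conj(-1) + 6*(0)*conj(0) + 6*(0)*conj(0)]
      = (1/24)[(8) + (-8) + (0) + (-4) + (0) + (4) + (0) + (0) + (0)] = 0/24 = 0
  <chi_7*chi_8, chi_9> = (1/24)[1*(4)*conj(2) + 1*(-4)*conj(-2) + 2*(0)*conj(-sqrt(3)) + 2*(2)*conj(1) + 2*(0)*conj(0) + 2*(-2)*conj(-1) + 2*(0)*conj(sqrt(3)) + 6*(0)*conj(0) + 6*(0)*conj(0)]
      = (1/24)[(8) + (8) + (0) + (4) + (0) + (4) + (0) + (0) + (0)] = 24/24 = 1
Hence the multiplicities are chi_5: 1, chi_9: 1. Dimension check: dim(chi_7)*dim(chi_8) = 2*2 = 4 and sum (mult * dim) = 1*2 + 1*2 = 4.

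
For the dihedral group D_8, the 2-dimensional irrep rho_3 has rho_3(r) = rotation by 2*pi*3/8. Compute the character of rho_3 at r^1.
chi_{rho_3}(r^1) = 2*cos(2*pi*3*1/8) = -sqrt(2)

Solution. rho_3(r^1) is rotation by angle 2*pi*3*1/8, whose trace is 2*cos(2*pi*3*1/8) = -sqrt(2).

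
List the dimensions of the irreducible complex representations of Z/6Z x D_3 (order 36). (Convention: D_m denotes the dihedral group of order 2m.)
Dimensions: 1, 1, 1, 1, 1, 1, 1, 1, 1, 1, 1, 1, 2, 2, 2, 2, 2, 2

Proof sketch: There are 18 irreducibles (= number of conjugacy classes). Their dimensions d_i satisfy sum d_i^2 = |G| = 36: 1 + 1 + 1 + 1 + 1 + 1 + 1 + 1 + 1 + 1 + 1 + 1 + 4 + 4 + 4 + 4 + 4 + 4 = 36. (For the product with Z/6Z: each of the 6 1-dim characters of Z/6Z tensors with each irrep of D_3, giving 6 copies of each D_3-dimension.)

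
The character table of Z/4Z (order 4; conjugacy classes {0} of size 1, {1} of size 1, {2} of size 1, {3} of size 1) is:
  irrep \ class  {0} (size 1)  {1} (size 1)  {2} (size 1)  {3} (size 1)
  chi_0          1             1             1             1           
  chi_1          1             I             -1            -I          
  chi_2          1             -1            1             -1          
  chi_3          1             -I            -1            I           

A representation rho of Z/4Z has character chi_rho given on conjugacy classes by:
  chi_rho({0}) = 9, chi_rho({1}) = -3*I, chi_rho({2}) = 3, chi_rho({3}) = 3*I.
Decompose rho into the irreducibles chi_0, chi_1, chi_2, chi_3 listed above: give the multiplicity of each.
Multiplicities: chi_0: 3, chi_1: 0, chi_2: 3, chi_3: 3.

Solution. Use <chi_rho, chi> = (1/|G|) sum_C |C| * chi_rho(C) * conj(chi(C)) with |G| = 4 for each irreducible chi in the table:
  <chi_rho, chi_0> = (1/4)[1*(9)*conj(1) + 1*(-3*I)*conj(1) + 1*(3)*conj(1) + 1*(3*I)*conj(1)]
      = (1/4)[(9) + (-3*I) + (3) + (3*I)] = 12/4 = 3
  <chi_rho, chi_1> = (1/4)[1*(9)*conj(1) + 1*(-3*I)*conj(I) + 1*(3)*conj(-1) + 1*(3*I)*conj(-I)]
      = (1/4)[(9) + (-3) + (-3) + (-3)] = 0/4 = 0
  <chi_rho, chi_2> = (1/4)[1*(9)*conj(1) + 1*(-3*I)*conj(-1) + 1*(3)*conj(1) + 1*(3*I)*conj(-1)]
      = (1/4)[(9) + (3*I) + (3) + (-3*I)] = 12/4 = 3
  <chi_rho, chi_3> = (1/4)[1*(9)*conj(1) + 1*(-3*I)*conj(-I) + 1*(3)*conj(-1) + 1*(3*I)*conj(I)]
      = (1/4)[(9) + (3) + (-3) + (3)] = 12/4 = 3
(Exp terms are combined using exp(i*s)*conj(exp(i*t)) = exp(i*(s-t)), and sums of them are collapsed using the identity that for every m > 1 the m distinct m-th roots of unity sum to 0, e.g. 1 + exp(2*I*pi/3) + exp(-2*I*pi/3) = 0.)
Dimension check: dim(rho) = sum (mult * dim) = 3*1 + 0*1 + 3*1 + 3*1 = 9 = chi_rho(e) = 9.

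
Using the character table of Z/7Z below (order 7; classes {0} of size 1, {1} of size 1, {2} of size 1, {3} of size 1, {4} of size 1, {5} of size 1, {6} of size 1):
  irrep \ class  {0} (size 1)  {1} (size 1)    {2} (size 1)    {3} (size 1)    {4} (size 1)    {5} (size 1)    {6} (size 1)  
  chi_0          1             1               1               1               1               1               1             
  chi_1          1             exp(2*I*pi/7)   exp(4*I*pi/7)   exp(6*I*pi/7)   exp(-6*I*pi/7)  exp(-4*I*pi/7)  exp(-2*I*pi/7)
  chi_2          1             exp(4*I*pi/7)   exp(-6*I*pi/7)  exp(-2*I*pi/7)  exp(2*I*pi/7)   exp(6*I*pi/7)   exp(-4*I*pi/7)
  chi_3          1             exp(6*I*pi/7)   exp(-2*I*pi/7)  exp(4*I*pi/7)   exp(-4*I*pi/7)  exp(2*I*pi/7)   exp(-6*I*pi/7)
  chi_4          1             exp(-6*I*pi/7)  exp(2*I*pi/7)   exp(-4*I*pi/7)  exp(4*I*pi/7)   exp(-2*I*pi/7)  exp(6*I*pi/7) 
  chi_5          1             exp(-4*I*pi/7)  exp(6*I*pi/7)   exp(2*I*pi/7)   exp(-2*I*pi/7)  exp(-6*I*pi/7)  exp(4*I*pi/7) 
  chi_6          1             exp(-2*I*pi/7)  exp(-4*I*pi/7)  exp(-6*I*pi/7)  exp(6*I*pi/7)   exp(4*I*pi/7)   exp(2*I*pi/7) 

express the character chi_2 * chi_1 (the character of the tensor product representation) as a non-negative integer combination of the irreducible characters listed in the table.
chi_2 tensor chi_1 = chi_3 (all other irreducibles have multiplicity 0).

Reasoning: The character of a tensor product is the pointwise product (chi_2 * chi_1)(C) = chi_2(C) * chi_1(C):
  {0}: (1)*(1), {1}: (exp(4*I*pi/7))*(exp(2*I*pi/7)), {2}: (exp(-6*I*pi/7))*(exp(4*I*pi/7)), {3}: (exp(-2*I*pi/7))*(exp(6*I*pi/7)), {4}: (exp(2*I*pi/7))*(exp(-6*I*pi/7)), {5}: (exp(6*I*pi/7))*(exp(-4*I*pi/7)), {6}: (exp(-4*I*pi/7))*(exp(-2*I*pi/7))
so (chi_2 * chi_1) takes values
  {0} -> 1, {1} -> exp(6*I*pi/7), {2} -> exp(-2*I*pi/7), {3} -> exp(4*I*pi/7), {4} -> exp(-4*I*pi/7), {5} -> exp(2*I*pi/7), {6} -> exp(-6*I*pi/7).
Now take the inner product of this character with each irreducible chi from the table, <chi_2*chi_1, chi> = (1/7) sum_C |C| (chi_2*chi_1)(C) conj(chi(C)):
  <chi_2*chi_1, chi_0> = (1/7)[1*(1)*conj(1) + 1*(exp(6*I*pi/7))*conj(1) + 1*(exp(-2*I*pi/7))*conj(1) + 1*(exp(4*I*pi/7))*conj(1) + 1*(exp(-4*I*pi/7))*conj(1) + 1*(exp(2*I*pi/7))*conj(1) + 1*(exp(-6*I*pi/7))*conj(1)]
      = (1/7)[(1) + (exp(6*I*pi/7)) + (exp(-2*I*pi/7)) + (exp(4*I*pi/7)) + (exp(-4*I*pi/7)) + (exp(2*I*pi/7)) + (exp(-6*I*pi/7))] = 0/7 = 0
  <chi_2*chi_1, chi_1> = (1/7)[1*(1)*conj(1) + 1*(exp(6*I*pi/7))*conj(exp(2*I*pi/7)) + 1*(exp(-2*I*pi/7))*conj(exp(4*I*pi/7)) + 1*(exp(4*I*pi/7))*conj(exp(6*I*pi/7)) + 1*(exp(-4*I*pi/7))*conj(exp(-6*I*pi/7)) + 1*(exp(2*I*pi/7))*conj(exp(-4*I*pi/7)) + 1*(exp(-6*I*pi/7))*conj(exp(-2*I*pi/7))]
      = (1/7)[(1) + (exp(4*I*pi/7)) + (exp(-6*I*pi/7)) + (exp(-2*I*pi/7)) + (exp(2*I*pi/7)) + (exp(6*I*pi/7)) + (exp(-4*I*pi/7))] = 0/7 = 0
  <chi_2*chi_1, chi_2> = (1/7)[1*(1)*conj(1) + 1*(exp(6*I*pi/7))*conj(exp(4*I*pi/7)) + 1*(exp(-2*I*pi/7))*conj(exp(-6*I*pi/7)) + 1*(exp(4*I*pi/7))*conj(exp(-2*I*pi/7)) + 1*(exp(-4*I*pi/7))*conj(exp(2*I*pi/7)) + 1*(exp(2*I*pi/7))*conj(exp(6*I*pi/7)) + 1*(exp(-6*I*pi/7))*conj(exp(-4*I*pi/7))]
      = (1/7)[(1) + (exp(2*I*pi/7)) + (exp(4*I*pi/7)) + (exp(6*I*pi/7)) + (exp(-6*I*pi/7)) + (exp(-4*I*pi/7)) + (exp(-2*I*pi/7))] = 0/7 = 0
  <chi_2*chi_1, chi_3> = (1/7)[1*(1)*conj(1) + 1*(exp(6*I*pi/7))*conj(exp(6*I*pi/7)) + 1*(exp(-2*I*pi/7))*conj(exp(-2*I*pi/7)) + 1*(exp(4*I*pi/7))*conj(exp(4*I*pi/7)) + 1*(exp(-4*I*pi/7))*conj(exp(-4*I*pi/7)) + 1*(exp(2*I*pi/7))*conj(exp(2*I*pi/7)) + 1*(exp(-6*I*pi/7))*conj(exp(-6*I*pi/7))]
      = (1/7)[(1) + (1) + (1) + (1) + (1) + (1) + (1)] = 7/7 = 1
  <chi_2*chi_1, chi_4> = (1/7)[1*(1)*conj(1) + 1*(exp(6*I*pi/7))*conj(exp(-6*I*pi/7)) + 1*(exp(-2*I*pi/7))*conj(exp(2*I*pi/7)) + 1*(exp(4*I*pi/7))*conj(exp(-4*I*pi/7)) + 1*(exp(-4*I*pi/7))*conj(exp(4*I*pi/7)) + 1*(exp(2*I*pi/7))*conj(exp(-2*I*pi/7)) + 1*(exp(-6*I*pi/7))*conj(exp(6*I*pi/7))]
      = (1/7)[(1) + (exp(-2*I*pi/7)) + (exp(-4*I*pi/7)) + (exp(-6*I*pi/7)) + (exp(6*I*pi/7)) + (exp(4*I*pi/7)) + (exp(2*I*pi/7))] = 0/7 = 0
  <chi_2*chi_1, chi_5> = (1/7)[1*(1)*conj(1) + 1*(exp(6*I*pi/7))*conj(exp(-4*I*pi/7)) + 1*(exp(-2*I*pi/7))*conj(exp(6*I*pi/7)) + 1*(exp(4*I*pi/7))*conj(exp(2*I*pi/7)) + 1*(exp(-4*I*pi/7))*conj(exp(-2*I*pi/7)) + 1*(exp(2*I*pi/7))*conj(exp(-6*I*pi/7)) + 1*(exp(-6*I*pi/7))*conj(exp(4*I*pi/7))]
      = (1/7)[(1) + (exp(-4*I*pi/7)) + (exp(6*I*pi/7)) + (exp(2*I*pi/7)) + (exp(-2*I*pi/7)) + (exp(-6*I*pi/7)) + (exp(4*I*pi/7))] = 0/7 = 0
  <chi_2*chi_1, chi_6> = (1/7)[1*(1)*conj(1) + 1*(exp(6*I*pi/7))*conj(exp(-2*I*pi/7)) + 1*(exp(-2*I*pi/7))*conj(exp(-4*I*pi/7)) + 1*(exp(4*I*pi/7))*conj(exp(-6*I*pi/7)) + 1*(exp(-4*I*pi/7))*conj(exp(6*I*pi/7)) + 1*(exp(2*I*pi/7))*conj(exp(4*I*pi/7)) + 1*(exp(-6*I*pi/7))*conj(exp(2*I*pi/7))]
      = (1/7)[(1) + (exp(-6*I*pi/7)) + (exp(2*I*pi/7)) + (exp(-4*I*pi/7)) + (exp(4*I*pi/7)) + (exp(-2*I*pi/7)) + (exp(6*I*pi/7))] = 0/7 = 0
(Exp terms are combined using exp(i*s)*conj(exp(i*t)) = exp(i*(s-t)), and sums of them are collapsed using the identity that for every m > 1 the m distinct m-th roots of unity sum to 0, e.g. 1 + exp(2*I*pi/3) + exp(-2*I*pi/3) = 0.)
Hence the multiplicities are chi_3: 1. Dimension check: dim(chi_2)*dim(chi_1) = 1*1 = 1 and sum (mult * dim) = 1*1 = 1.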